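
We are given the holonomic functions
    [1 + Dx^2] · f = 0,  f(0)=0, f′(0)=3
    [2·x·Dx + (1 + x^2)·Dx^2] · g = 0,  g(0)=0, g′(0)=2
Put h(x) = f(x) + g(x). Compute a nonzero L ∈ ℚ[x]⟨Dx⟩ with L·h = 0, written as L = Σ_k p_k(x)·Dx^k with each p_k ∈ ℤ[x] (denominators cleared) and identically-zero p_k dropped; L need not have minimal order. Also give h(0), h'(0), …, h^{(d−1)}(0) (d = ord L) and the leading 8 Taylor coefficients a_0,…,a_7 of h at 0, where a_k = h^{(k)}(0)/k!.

f: a_k = 0, 3, 0, -1/2, 0, 1/40, 0, -1/1680, …
g: a_k = 0, 2, 0, -2/3, 0, 2/5, 0, -2/7, …
f+g: L₀ = lclm(L_f,L_g), ord ≤ 2+2.
L = (-22·x + 28·x^3 + 2·x^5)·Dx + (-1 + 7·x^2 + 9·x^4 + x^6)·Dx^2 + (-22·x + 28·x^3 + 2·x^5)·Dx^3 + (-1 + 7·x^2 + 9·x^4 + x^6)·Dx^4  (order 4).
h: a_k = 0, 5, 0, -7/6, 0, 17/40, 0, -481/1680, …
ICs: h(0) = 0, h′(0) = 5, h′′(0) = 0, h′′′(0) = -7.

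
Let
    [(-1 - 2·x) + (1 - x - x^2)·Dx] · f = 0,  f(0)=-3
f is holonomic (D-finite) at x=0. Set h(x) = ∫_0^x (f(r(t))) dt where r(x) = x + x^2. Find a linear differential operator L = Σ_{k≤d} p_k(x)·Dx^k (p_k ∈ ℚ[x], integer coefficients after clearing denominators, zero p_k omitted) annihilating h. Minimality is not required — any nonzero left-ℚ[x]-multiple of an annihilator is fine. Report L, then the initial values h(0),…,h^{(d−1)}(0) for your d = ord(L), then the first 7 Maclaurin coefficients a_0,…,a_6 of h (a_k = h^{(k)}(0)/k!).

f: a_k = -3, -3, -6, -9, -15, -24, -39, …
L₀ from L_f via x↦r, Dx↦r'^{-1}Dx.
∫: right-multiply L₀ by Dx.
L = (1 + 4·x + 6·x^2 + 4·x^3)·Dx + (-1 + x + 2·x^2 + 2·x^3 + x^4)·Dx^2  (order 2).
h: a_k = 0, -3, -3/2, -3, -21/4, -48/5, -37/2, …
ICs: h(0) = 0, h′(0) = -3.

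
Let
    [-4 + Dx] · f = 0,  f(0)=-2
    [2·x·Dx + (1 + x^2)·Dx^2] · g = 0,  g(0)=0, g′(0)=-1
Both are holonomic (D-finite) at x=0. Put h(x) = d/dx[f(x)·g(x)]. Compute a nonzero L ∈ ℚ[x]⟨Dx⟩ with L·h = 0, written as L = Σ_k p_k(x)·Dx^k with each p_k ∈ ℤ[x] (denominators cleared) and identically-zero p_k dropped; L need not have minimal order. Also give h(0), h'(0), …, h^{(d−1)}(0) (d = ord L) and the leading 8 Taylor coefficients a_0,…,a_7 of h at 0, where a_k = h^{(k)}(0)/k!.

f: a_k = -2, -8, -16, -64/3, -64/3, -256/15, -512/45, -2048/315, …
g: a_k = 0, -1, 0, 1/3, 0, -1/5, 0, 1/7, …
f·g: L₀ = L_f ⊗_s L_g, ord ≤ 1·2.
Differentiate: ansatz ord ≤ ord L₀ ⇒ L.
L = (28 - 32·x + 76·x^2 - 32·x^3 + 32·x^4) + (-15 + 12·x - 35·x^2 + 12·x^3 - 16·x^4)·Dx + (2 - x + 4·x^2 - x^3 + 2·x^4)·Dx^2  (order 2).
h: a_k = 2, 16, 46, 224/3, 82, 208/3, 754/15, 1984/63, …
ICs: h(0) = 2, h′(0) = 16.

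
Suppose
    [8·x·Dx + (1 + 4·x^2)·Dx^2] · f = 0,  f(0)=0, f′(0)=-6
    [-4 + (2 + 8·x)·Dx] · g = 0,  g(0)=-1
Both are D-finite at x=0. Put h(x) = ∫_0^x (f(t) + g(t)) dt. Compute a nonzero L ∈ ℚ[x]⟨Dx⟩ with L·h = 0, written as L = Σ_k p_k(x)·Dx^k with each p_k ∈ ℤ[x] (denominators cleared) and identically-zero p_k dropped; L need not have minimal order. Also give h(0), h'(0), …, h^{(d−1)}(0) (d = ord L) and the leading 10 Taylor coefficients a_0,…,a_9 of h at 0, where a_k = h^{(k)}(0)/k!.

f: a_k = 0, -6, 0, 8, 0, -96/5, 0, 384/7, 0, -512/3, …
g: a_k = -1, -2, 2, -4, 10, -28, 84, -264, 858, -2860, …
h₀=f+g: left-lcm gives L₀, ord ≤ 3.
h=∫h₀ ⇒ L = L₀·Dx.
L = (-8 - 80·x + 96·x^2 + 192·x^3)·Dx^2 + (-10 - 32·x - 64·x^2 + 384·x^3 + 672·x^4)·Dx^3 + (-1 + 24·x^2 + 48·x^3 + 112·x^4 + 192·x^5)·Dx^4  (order 4).
h: a_k = 0, -1, -4, 2/3, 1, 2, -118/15, 12, -183/7, 286/3, …
ICs: h(0) = 0, h′(0) = -1, h′′(0) = -8, h′′′(0) = 4.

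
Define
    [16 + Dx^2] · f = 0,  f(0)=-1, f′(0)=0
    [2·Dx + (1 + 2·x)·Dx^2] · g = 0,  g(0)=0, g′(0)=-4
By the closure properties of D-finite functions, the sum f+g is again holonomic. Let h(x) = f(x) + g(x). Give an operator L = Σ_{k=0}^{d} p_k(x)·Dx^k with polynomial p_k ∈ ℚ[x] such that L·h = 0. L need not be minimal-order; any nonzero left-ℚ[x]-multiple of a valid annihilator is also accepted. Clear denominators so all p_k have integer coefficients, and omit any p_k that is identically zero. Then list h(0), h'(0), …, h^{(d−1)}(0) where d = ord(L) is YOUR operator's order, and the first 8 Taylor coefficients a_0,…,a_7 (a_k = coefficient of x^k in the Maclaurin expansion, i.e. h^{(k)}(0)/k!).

f: a_k = -1, 0, 8, 0, -32/3, 0, 256/45, 0, …
g: a_k = 0, -4, 4, -16/3, 8, -64/5, 64/3, -256/7, …
Weyl lclm of L_f,L_g ⇒ L₀ (ord ≤ 4).
L = (160 + 256·x + 256·x^2)·Dx + (48 + 224·x + 384·x^2 + 256·x^3)·Dx^2 + (10 + 16·x + 16·x^2)·Dx^3 + (3 + 14·x + 24·x^2 + 16·x^3)·Dx^4  (order 4).
h: a_k = -1, -4, 12, -16/3, -8/3, -64/5, 1216/45, -256/7, …
ICs: h(0) = -1, h′(0) = -4, h′′(0) = 24, h′′′(0) = -32.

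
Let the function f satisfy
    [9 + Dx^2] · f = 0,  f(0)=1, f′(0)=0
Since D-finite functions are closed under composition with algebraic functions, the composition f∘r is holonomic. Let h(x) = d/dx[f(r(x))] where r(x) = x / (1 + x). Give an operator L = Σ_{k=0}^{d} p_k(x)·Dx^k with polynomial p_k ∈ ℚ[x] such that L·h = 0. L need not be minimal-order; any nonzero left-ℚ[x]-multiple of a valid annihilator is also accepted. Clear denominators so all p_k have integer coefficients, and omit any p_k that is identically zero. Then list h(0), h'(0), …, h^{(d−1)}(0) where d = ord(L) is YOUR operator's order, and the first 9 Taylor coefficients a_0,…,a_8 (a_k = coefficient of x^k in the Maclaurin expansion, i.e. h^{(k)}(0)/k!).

f: a_k = 1, 0, -9/2, 0, 27/8, 0, -81/80, 0, 729/4480, …
L₀ from L_f via x↦r, Dx↦r'^{-1}Dx.
Differentiate: ansatz ord ≤ ord L₀ ⇒ L.
L = (15 + 12·x + 6·x^2) + (6 + 18·x + 18·x^2 + 6·x^3)·Dx + (1 + 4·x + 6·x^2 + 4·x^3 + x^4)·Dx^2  (order 2).
h: a_k = 0, -9, 27, -81/2, 45/2, 2457/40, -9639/40, 293553/560, -491913/560, …
ICs: h(0) = 0, h′(0) = -9.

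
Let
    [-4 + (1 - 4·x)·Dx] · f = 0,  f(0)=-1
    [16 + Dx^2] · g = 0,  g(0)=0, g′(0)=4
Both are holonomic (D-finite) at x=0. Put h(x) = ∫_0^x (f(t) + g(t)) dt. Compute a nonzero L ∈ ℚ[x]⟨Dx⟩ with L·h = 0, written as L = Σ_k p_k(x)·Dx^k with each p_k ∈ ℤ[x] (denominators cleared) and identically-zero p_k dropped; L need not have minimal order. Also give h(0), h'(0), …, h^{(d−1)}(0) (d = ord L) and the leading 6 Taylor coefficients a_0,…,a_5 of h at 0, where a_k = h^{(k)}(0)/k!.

L = (448 - 512·x + 1024·x^2)·Dx + (-48 + 320·x - 768·x^2 + 1024·x^3)·Dx^2 + (28 - 32·x + 64·x^2)·Dx^3 + (-3 + 20·x - 48·x^2 + 64·x^3)·Dx^4  (order 4).
h: a_k = 0, -1, 0, -16/3, -56/3, -256/5, …
ICs: h(0) = 0, h′(0) = -1, h′′(0) = 0, h′′′(0) = -32.

f: a_k = -1, -4, -16, -64, -256, -1024, …
g: a_k = 0, 4, 0, -32/3, 0, 128/15, …
Sum ⇒ L₀ = lclm(L_f,L_g) in ℚ(x)⟨Dx⟩.
Integrate: L := L₀·Dx.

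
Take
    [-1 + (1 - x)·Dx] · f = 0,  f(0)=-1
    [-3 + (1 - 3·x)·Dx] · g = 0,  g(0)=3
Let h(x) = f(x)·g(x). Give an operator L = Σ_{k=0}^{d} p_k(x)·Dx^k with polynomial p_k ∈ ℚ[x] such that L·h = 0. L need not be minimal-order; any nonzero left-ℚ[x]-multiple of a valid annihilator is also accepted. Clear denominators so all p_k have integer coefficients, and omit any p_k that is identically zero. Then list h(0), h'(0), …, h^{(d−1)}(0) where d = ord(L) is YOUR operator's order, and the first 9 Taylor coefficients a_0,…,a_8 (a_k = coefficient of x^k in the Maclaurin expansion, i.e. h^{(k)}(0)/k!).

f: a_k = -1, -1, -1, -1, -1, -1, -1, -1, -1, …
g: a_k = 3, 9, 27, 81, 243, 729, 2187, 6561, 19683, …
f·g: L₀ = L_f ⊗_s L_g, ord ≤ 1·1.
L = (-4 + 6·x) + (1 - 4·x + 3·x^2)·Dx  (order 1).
h: a_k = -3, -12, -39, -120, -363, -1092, -3279, -9840, -29523, …
ICs: h(0) = -3.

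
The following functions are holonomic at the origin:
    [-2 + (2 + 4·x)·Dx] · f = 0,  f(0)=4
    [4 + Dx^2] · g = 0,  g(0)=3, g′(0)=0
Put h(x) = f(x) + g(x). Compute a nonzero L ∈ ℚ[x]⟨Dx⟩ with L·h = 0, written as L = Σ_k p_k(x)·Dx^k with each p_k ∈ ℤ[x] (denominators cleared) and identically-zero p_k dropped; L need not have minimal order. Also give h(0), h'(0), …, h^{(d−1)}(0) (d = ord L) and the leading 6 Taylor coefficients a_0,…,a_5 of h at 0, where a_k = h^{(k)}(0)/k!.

f: a_k = 4, 4, -2, 2, -5/2, 7/2, …
g: a_k = 3, 0, -6, 0, 2, 0, …
L₀ := lclm(L_f,L_g); ord L₀ ≤ 1+2.
L = (-28 - 64·x - 64·x^2) + (12 + 88·x + 192·x^2 + 128·x^3)·Dx + (-7 - 16·x - 16·x^2)·Dx^2 + (3 + 22·x + 48·x^2 + 32·x^3)·Dx^3  (order 3).
h: a_k = 7, 4, -8, 2, -1/2, 7/2, …
ICs: h(0) = 7, h′(0) = 4, h′′(0) = -16.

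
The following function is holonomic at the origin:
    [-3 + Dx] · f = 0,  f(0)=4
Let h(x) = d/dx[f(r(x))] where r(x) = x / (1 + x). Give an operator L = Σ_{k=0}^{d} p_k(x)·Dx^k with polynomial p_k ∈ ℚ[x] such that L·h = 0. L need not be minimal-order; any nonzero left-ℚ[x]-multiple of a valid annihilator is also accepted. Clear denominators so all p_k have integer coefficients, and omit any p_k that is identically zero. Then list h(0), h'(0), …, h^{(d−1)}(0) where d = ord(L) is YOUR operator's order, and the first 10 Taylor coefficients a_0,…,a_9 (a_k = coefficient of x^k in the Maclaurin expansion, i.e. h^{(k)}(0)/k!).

L = (1 - 2·x) + (-1 - 2·x - x^2)·Dx  (order 1).
h: a_k = 12, 12, -18, 6, 21/2, -207/10, 411/20, -1623/140, -1917/1120, 16179/1120, …
ICs: h(0) = 12.

f: a_k = 4, 12, 18, 18, 27/2, 81/10, 81/20, 243/140, 729/1120, 243/1120, …
L₀ from L_f via x↦r, Dx↦r'^{-1}Dx.
h=h₀': d/dx-closure on L₀ ⇒ L.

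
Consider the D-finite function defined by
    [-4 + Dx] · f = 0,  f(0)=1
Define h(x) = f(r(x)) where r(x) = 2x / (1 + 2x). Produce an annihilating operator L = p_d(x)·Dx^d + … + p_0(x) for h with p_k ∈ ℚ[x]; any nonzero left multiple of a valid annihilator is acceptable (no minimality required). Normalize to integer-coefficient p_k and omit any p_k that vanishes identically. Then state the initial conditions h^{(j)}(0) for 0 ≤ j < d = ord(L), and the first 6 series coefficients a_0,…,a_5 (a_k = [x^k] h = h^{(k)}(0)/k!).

L = -8 + (1 + 4·x + 4·x^2)·Dx  (order 1).
h: a_k = 1, 8, 16, -32/3, -64/3, 896/15, …
ICs: h(0) = 1.

f: a_k = 1, 4, 8, 32/3, 32/3, 128/15, …
L₀ from L_f via x↦r, Dx↦r'^{-1}Dx.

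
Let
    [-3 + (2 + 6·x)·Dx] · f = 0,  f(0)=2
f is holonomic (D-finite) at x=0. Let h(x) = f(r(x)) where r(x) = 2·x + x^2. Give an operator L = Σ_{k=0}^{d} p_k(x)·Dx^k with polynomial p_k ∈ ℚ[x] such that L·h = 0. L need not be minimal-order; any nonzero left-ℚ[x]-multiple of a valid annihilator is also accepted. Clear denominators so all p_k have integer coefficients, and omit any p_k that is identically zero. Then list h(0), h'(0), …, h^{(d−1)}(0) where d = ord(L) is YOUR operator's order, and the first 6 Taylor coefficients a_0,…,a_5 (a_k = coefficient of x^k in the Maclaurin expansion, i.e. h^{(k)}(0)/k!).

f: a_k = 2, 3, -9/4, 27/8, -405/64, 1701/128, …
Change of var in L_f (x↦r) gives L₀.
L = (-3 - 3·x) + (1 + 6·x + 3·x^2)·Dx  (order 1).
h: a_k = 2, 6, -6, 18, -63, 243, …
ICs: h(0) = 2.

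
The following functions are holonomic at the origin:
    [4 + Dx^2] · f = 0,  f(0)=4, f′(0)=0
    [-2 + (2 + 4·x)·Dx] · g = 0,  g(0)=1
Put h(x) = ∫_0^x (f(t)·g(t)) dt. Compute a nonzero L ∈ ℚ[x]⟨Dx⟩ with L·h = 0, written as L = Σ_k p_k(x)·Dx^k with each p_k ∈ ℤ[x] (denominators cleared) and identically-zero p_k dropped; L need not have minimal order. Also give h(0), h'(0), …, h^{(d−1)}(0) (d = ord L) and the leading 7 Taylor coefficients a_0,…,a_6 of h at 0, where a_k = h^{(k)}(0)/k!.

f: a_k = 4, 0, -8, 0, 8/3, 0, -16/45, …
g: a_k = 1, 1, -1/2, 1/2, -5/8, 7/8, -21/16, …
h₀=f·g: eliminate ⇒ L₀, order ≤ 2·1.
∫: right-multiply L₀ by Dx.
L = (7 + 16·x + 16·x^2)·Dx + (-2 - 4·x)·Dx^2 + (1 + 4·x + 4·x^2)·Dx^3  (order 3).
h: a_k = 0, 4, 2, -10/3, -3/2, 5/6, 13/36, …
ICs: h(0) = 0, h′(0) = 4, h′′(0) = 4.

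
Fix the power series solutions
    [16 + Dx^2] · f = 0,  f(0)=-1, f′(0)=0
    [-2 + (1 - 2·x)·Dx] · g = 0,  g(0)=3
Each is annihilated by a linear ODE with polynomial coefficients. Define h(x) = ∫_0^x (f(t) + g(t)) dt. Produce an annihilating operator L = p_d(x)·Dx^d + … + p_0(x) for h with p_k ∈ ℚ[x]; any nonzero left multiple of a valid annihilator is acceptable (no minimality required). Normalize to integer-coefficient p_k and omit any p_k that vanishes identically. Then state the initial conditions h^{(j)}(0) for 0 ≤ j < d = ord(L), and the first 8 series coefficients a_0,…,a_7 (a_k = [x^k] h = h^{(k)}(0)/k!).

f: a_k = -1, 0, 8, 0, -32/3, 0, 256/45, 0, …
g: a_k = 3, 6, 12, 24, 48, 96, 192, 384, …
Sum ⇒ L₀ = lclm(L_f,L_g) in ℚ(x)⟨Dx⟩.
∫: right-multiply L₀ by Dx.
L = (-160 + 256·x - 256·x^2)·Dx + (48 - 224·x + 384·x^2 - 256·x^3)·Dx^2 + (-10 + 16·x - 16·x^2)·Dx^3 + (3 - 14·x + 24·x^2 - 16·x^3)·Dx^4  (order 4).
h: a_k = 0, 2, 3, 20/3, 6, 112/15, 16, 8896/315, …
ICs: h(0) = 0, h′(0) = 2, h′′(0) = 6, h′′′(0) = 40.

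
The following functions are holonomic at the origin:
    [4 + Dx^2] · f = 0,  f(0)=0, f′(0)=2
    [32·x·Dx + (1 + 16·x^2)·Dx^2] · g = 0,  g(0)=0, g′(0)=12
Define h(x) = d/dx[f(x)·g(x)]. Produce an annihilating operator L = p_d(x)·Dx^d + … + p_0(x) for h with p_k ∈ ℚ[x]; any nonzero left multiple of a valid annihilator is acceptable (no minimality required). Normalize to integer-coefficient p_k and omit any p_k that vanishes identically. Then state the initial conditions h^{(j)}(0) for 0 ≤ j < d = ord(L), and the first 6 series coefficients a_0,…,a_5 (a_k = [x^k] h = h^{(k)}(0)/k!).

f: a_k = 0, 2, 0, -4/3, 0, 4/15, …
g: a_k = 0, 12, 0, -64, 0, 3072/5, …
Product ⇒ symmetric product L₀, ord ≤ 4.
Derive L from L₀ (diff closure).
L = (62288 + 2213376·x^2 + 73428992·x^4 + 58982400·x^6 + 3145728·x^8 - 167772160·x^10 + 268435456·x^12) + (35072·x + 2871296·x^3 + 39976960·x^5 + 52428800·x^7 + 83886080·x^9 + 268435456·x^11)·Dx + (15912 + 579328·x^2 + 18954240·x^4 + 19529728·x^6 + 9961472·x^8 - 16777216·x^10 + 134217728·x^12)·Dx^2 + (8768·x + 717824·x^3 + 9994240·x^5 + 13107200·x^7 + 20971520·x^9 + 67108864·x^11)·Dx^3 + (85 + 6496·x^2 + 149248·x^4 + 1196032·x^6 + 2293760·x^8 + 6291456·x^10 + 16777216·x^12)·Dx^4  (order 4).
h: a_k = 0, 48, 0, -576, 0, 7904, …
ICs: h(0) = 0, h′(0) = 48, h′′(0) = 0, h′′′(0) = -3456.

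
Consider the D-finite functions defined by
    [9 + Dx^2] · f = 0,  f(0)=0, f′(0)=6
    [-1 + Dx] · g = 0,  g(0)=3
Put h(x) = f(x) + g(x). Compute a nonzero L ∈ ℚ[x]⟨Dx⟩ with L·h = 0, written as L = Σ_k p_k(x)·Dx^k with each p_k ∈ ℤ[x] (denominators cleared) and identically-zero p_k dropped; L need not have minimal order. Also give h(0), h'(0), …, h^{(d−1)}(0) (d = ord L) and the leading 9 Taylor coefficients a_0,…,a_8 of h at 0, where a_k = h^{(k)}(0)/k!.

f: a_k = 0, 6, 0, -9, 0, 81/20, 0, -243/280, 0, …
g: a_k = 3, 3, 3/2, 1/2, 1/8, 1/40, 1/240, 1/1680, 1/13440, …
h₀=f+g: left-lcm gives L₀, ord ≤ 3.
L = -9 + 9·Dx - Dx^2 + Dx^3  (order 3).
h: a_k = 3, 9, 3/2, -17/2, 1/8, 163/40, 1/240, -1457/1680, 1/13440, …
ICs: h(0) = 3, h′(0) = 9, h′′(0) = 3.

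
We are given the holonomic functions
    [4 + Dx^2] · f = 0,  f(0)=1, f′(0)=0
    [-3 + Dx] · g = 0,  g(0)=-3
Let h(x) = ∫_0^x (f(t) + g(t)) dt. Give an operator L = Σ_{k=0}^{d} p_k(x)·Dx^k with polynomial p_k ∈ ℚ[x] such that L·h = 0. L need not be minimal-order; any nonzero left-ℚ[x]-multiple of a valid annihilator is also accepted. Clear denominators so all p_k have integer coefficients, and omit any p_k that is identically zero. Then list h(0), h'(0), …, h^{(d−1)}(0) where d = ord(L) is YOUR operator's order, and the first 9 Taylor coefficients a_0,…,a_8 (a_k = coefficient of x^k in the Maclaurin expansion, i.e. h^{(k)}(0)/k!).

L = -12·Dx + 4·Dx^2 - 3·Dx^3 + Dx^4  (order 4).
h: a_k = 0, -2, -9/2, -31/6, -27/8, -227/120, -81/80, -2251/5040, -729/4480, …
ICs: h(0) = 0, h′(0) = -2, h′′(0) = -9, h′′′(0) = -31.

f: a_k = 1, 0, -2, 0, 2/3, 0, -4/45, 0, 2/315, …
g: a_k = -3, -9, -27/2, -27/2, -81/8, -243/40, -243/80, -729/560, -2187/4480, …
L₀ := lclm(L_f,L_g); ord L₀ ≤ 2+1.
Integrate: L := L₀·Dx.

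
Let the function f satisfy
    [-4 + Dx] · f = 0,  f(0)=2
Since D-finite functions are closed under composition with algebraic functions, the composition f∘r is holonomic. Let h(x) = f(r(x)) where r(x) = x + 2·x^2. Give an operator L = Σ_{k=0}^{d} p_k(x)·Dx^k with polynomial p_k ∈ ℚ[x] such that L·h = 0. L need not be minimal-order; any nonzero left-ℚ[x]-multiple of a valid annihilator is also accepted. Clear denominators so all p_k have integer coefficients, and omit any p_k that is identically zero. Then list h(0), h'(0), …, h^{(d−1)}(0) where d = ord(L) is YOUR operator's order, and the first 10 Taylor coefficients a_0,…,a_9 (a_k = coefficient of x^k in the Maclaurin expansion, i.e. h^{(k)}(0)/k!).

L = (-4 - 16·x) + Dx  (order 1).
h: a_k = 2, 8, 32, 256/3, 640/3, 6656/15, 38912/45, 475136/315, 782336/315, 2146304/567, …
ICs: h(0) = 2.

f: a_k = 2, 8, 16, 64/3, 64/3, 256/15, 512/45, 2048/315, 1024/315, 4096/2835, …
Substitute x→r, Dx→(1/r')Dx; clear ⇒ L₀.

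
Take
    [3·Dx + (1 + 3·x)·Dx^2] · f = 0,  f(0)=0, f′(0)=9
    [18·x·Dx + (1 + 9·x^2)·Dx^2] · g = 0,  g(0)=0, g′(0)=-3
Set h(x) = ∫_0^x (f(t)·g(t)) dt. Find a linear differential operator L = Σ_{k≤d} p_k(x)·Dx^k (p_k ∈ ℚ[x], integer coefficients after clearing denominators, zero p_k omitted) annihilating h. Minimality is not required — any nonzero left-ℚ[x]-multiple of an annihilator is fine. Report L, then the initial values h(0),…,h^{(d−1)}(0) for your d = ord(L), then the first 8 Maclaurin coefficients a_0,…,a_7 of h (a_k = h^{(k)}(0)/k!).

f: a_k = 0, 9, -27/2, 27, -243/4, 729/5, -729/2, 6561/7, …
g: a_k = 0, -3, 0, 9, 0, -243/5, 0, 2187/7, …
h₀=f·g: eliminate ⇒ L₀, order ≤ 2·2.
∫: right-multiply L₀ by Dx.
L = (648 + 3564·x + 19440·x^2 + 113724·x^3 + 262440·x^4 + 341172·x^5 + 236196·x^7)·Dx^2 + (162 + 3348·x + 24948·x^2 + 117612·x^3 + 396576·x^4 + 813564·x^5 + 918540·x^6 + 236196·x^7 + 826686·x^8)·Dx^3 + (36 + 576·x + 5184·x^2 + 25272·x^3 + 87480·x^4 + 227448·x^5 + 419904·x^6 + 472392·x^7 + 236196·x^8 + 472392·x^9)·Dx^4 + (5 + 54·x + 333·x^2 + 1512·x^3 + 5346·x^4 + 14580·x^5 + 30618·x^6 + 52488·x^7 + 59049·x^8 + 39366·x^9 + 59049·x^10)·Dx^5  (order 5).
h: a_k = 0, 0, 0, -9, 81/8, 0, 81/8, -3159/35, …
ICs: h(0) = 0, h′(0) = 0, h′′(0) = 0, h′′′(0) = -54, h′′′′(0) = 243.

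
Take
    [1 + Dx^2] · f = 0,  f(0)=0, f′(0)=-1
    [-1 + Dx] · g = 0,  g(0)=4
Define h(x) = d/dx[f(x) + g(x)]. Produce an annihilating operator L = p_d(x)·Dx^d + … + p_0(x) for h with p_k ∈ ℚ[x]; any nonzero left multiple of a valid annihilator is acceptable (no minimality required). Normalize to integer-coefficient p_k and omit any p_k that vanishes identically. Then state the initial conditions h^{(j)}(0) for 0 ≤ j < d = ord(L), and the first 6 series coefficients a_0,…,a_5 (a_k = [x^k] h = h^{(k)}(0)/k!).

f: a_k = 0, -1, 0, 1/6, 0, -1/120, …
g: a_k = 4, 4, 2, 2/3, 1/6, 1/30, …
h₀=f+g: left-lcm gives L₀, ord ≤ 3.
Derive L from L₀ (diff closure).
L = 1 - Dx + Dx^2 - Dx^3  (order 3).
h: a_k = 3, 4, 5/2, 2/3, 1/8, 1/30, …
ICs: h(0) = 3, h′(0) = 4, h′′(0) = 5.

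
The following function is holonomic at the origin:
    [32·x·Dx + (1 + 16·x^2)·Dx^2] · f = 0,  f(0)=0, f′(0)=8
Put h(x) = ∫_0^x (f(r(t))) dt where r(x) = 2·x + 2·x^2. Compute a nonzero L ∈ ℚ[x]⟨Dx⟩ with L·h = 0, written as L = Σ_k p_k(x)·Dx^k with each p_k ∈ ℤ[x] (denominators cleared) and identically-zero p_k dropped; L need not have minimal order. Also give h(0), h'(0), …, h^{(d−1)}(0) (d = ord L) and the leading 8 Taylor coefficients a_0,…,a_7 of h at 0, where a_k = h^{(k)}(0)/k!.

L = (-2 + 128·x + 512·x^2 + 768·x^3 + 384·x^4)·Dx^2 + (1 + 2·x + 64·x^2 + 256·x^3 + 320·x^4 + 128·x^5)·Dx^3  (order 3).
h: a_k = 0, 0, 8, 16/3, -256/3, -1024/5, 30208/15, 195584/21, …
ICs: h(0) = 0, h′(0) = 0, h′′(0) = 16.

f: a_k = 0, 8, 0, -128/3, 0, 2048/5, 0, -32768/7, …
h₀=f(r): pull back L_f along r ⇒ L₀.
∫: right-multiply L₀ by Dx.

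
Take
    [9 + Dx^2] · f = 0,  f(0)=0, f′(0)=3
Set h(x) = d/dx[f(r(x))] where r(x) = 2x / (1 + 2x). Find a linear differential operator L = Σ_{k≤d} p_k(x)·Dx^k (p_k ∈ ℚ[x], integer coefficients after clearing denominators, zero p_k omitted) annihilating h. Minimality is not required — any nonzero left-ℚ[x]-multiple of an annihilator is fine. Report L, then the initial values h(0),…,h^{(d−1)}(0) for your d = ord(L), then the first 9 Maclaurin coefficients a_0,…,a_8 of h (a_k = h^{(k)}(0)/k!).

f: a_k = 0, 3, 0, -9/2, 0, 81/40, 0, -243/560, 0, …
Substitute x→r, Dx→(1/r')Dx; clear ⇒ L₀.
Derive L from L₀ (diff closure).
L = (60 + 96·x + 96·x^2) + (12 + 72·x + 144·x^2 + 96·x^3)·Dx + (1 + 8·x + 24·x^2 + 32·x^3 + 16·x^4)·Dx^2  (order 2).
h: a_k = 6, -24, -36, 672, -3516, 12240, -154824/5, 242304/5, 1073196/35, …
ICs: h(0) = 6, h′(0) = -24.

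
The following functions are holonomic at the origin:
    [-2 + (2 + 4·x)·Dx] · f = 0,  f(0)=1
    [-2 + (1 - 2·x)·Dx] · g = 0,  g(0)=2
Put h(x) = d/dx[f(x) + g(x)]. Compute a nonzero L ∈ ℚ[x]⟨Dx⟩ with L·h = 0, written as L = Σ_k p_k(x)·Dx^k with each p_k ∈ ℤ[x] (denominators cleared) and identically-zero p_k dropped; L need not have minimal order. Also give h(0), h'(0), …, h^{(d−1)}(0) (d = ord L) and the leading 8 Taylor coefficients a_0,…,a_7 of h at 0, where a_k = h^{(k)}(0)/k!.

L = (-36 - 24·x) + (-21 - 108·x - 84·x^2)·Dx + (5 + 6·x - 20·x^2 - 24·x^3)·Dx^2  (order 2).
h: a_k = 5, 15, 99/2, 251/2, 2595/8, 6081/8, 28903/16, 65107/16, …
ICs: h(0) = 5, h′(0) = 15.

f: a_k = 1, 1, -1/2, 1/2, -5/8, 7/8, -21/16, 33/16, …
g: a_k = 2, 4, 8, 16, 32, 64, 128, 256, …
h₀=f+g: left-lcm gives L₀, ord ≤ 2.
h₀' ⇒ L via d/dx closure of L₀.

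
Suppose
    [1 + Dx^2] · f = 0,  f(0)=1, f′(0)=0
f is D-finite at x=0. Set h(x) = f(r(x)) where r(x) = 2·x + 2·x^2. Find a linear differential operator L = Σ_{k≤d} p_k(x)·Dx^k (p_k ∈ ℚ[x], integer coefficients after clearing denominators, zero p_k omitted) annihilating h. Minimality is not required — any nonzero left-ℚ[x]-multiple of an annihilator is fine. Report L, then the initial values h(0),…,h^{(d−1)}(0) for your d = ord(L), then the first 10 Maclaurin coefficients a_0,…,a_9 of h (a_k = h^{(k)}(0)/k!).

L = (4 + 24·x + 48·x^2 + 32·x^3) - 2·Dx + (1 + 2·x)·Dx^2  (order 2).
h: a_k = 1, 0, -2, -4, -4/3, 8/3, 176/45, 32/15, -208/315, -544/315, …
ICs: h(0) = 1, h′(0) = 0.

f: a_k = 1, 0, -1/2, 0, 1/24, 0, -1/720, 0, 1/40320, 0, …
Substitute x→r, Dx→(1/r')Dx; clear ⇒ L₀.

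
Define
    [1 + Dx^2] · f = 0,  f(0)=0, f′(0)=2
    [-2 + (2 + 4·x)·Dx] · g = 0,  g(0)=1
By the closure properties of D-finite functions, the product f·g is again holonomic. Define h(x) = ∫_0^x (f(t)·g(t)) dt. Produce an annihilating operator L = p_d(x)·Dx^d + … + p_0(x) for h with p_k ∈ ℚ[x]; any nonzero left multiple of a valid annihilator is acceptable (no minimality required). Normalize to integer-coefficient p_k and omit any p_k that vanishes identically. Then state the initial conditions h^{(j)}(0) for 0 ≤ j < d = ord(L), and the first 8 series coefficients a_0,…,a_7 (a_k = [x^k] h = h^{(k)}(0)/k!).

f: a_k = 0, 2, 0, -1/3, 0, 1/60, 0, -1/2520, …
g: a_k = 1, 1, -1/2, 1/2, -5/8, 7/8, -21/16, 33/16, …
Product ⇒ symmetric product L₀, ord ≤ 2.
Integrate: L := L₀·Dx.
L = (4 + 4·x + 4·x^2)·Dx + (-2 - 4·x)·Dx^2 + (1 + 4·x + 4·x^2)·Dx^3  (order 3).
h: a_k = 0, 0, 1, 2/3, -1/3, 2/15, -8/45, 8/35, …
ICs: h(0) = 0, h′(0) = 0, h′′(0) = 2.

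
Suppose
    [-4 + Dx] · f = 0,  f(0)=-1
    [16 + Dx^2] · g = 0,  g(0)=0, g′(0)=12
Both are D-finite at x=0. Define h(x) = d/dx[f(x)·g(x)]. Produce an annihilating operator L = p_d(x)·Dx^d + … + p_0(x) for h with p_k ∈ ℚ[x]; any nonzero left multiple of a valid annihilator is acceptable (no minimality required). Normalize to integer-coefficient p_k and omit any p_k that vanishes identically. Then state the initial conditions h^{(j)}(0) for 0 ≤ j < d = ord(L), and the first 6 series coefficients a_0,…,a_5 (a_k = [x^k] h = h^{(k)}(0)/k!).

f: a_k = -1, -4, -8, -32/3, -32/3, -128/15, …
g: a_k = 0, 12, 0, -32, 0, 128/5, …
Sym-product of L_f,L_g gives L₀ (≤ ord 2).
h₀' ⇒ L via d/dx closure of L₀.
L = 32 - 8·Dx + Dx^2  (order 2).
h: a_k = -12, -96, -192, 0, 512, 4096/5, …
ICs: h(0) = -12, h′(0) = -96.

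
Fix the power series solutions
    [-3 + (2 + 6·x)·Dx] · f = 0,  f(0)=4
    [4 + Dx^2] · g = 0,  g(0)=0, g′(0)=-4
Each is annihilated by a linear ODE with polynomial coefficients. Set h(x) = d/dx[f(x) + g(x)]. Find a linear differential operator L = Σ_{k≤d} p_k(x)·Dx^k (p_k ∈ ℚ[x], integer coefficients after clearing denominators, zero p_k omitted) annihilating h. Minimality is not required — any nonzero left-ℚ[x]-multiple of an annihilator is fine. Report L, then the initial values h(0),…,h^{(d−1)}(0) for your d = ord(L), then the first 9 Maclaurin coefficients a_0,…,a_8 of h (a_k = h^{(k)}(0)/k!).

f: a_k = 4, 6, -9/2, 27/4, -405/32, 1701/64, -15309/256, 72171/512, -2814669/8192, …
g: a_k = 0, -4, 0, 8/3, 0, -8/15, 0, 16/315, 0, …
f+g: L₀ = lclm(L_f,L_g), ord ≤ 1+2.
h=h₀': d/dx-closure on L₀ ⇒ L.
L = (-1812 - 1152·x - 1728·x^2) + (-344 - 1800·x - 3456·x^2 - 3456·x^3)·Dx + (-453 - 288·x - 432·x^2)·Dx^2 + (-86 - 450·x - 864·x^2 - 864·x^3)·Dx^3  (order 3).
h: a_k = 2, -9, 113/4, -405/8, 25003/192, -45927/128, 22742057/23040, -2814669/1024, 39897802003/5160960, …
ICs: h(0) = 2, h′(0) = -9, h′′(0) = 113/2.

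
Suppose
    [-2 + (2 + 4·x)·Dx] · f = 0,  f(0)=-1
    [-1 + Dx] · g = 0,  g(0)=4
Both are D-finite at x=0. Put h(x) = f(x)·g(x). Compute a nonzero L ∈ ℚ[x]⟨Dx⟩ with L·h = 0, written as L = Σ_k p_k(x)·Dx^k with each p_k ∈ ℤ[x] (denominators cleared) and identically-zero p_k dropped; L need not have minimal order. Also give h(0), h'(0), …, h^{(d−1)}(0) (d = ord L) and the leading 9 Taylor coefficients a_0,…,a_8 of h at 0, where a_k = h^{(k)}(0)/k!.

f: a_k = -1, -1, 1/2, -1/2, 5/8, -7/8, 21/16, -33/16, 429/128, …
g: a_k = 4, 4, 2, 2/3, 1/6, 1/30, 1/180, 1/1260, 1/10080, …
Sym-product of L_f,L_g gives L₀ (≤ ord 1).
L = (-2 - 2·x) + (1 + 2·x)·Dx  (order 1).
h: a_k = -4, -8, -4, -8/3, 2/3, -28/15, 122/45, -1388/315, 4591/630, …
ICs: h(0) = -4.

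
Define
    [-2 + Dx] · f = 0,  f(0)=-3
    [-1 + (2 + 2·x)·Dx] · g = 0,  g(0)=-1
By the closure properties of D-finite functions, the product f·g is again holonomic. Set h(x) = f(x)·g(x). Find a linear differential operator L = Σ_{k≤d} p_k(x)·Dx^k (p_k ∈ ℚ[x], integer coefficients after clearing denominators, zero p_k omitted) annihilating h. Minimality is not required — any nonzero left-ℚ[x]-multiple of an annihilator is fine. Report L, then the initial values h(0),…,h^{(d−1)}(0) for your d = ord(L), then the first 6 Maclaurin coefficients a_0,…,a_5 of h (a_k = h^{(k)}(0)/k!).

f: a_k = -3, -6, -6, -4, -2, -4/5, …
g: a_k = -1, -1/2, 1/8, -1/16, 5/128, -7/256, …
Product ⇒ symmetric product L₀, ord ≤ 1.
L = (-5 - 4·x) + (2 + 2·x)·Dx  (order 1).
h: a_k = 3, 15/2, 69/8, 103/16, 449/128, 1949/1280, …
ICs: h(0) = 3.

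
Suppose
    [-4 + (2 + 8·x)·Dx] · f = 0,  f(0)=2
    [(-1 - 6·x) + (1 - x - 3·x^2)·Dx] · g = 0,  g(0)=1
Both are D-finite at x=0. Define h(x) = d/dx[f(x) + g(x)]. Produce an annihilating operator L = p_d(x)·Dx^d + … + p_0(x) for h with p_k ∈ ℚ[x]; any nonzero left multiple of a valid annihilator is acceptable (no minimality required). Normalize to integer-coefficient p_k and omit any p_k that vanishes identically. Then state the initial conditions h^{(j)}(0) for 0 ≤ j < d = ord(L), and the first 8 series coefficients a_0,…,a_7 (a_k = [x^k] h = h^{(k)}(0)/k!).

f: a_k = 2, 4, -4, 8, -20, 56, -168, 528, …
g: a_k = 1, 1, 4, 7, 19, 40, 97, 217, …
L₀ := lclm(L_f,L_g); ord L₀ ≤ 1+1.
Derive L from L₀ (diff closure).
L = (-90 - 516·x - 1548·x^2 - 1296·x^3 - 1620·x^4) + (-15 - 288·x - 1752·x^2 - 4068·x^3 - 4914·x^4 - 4860·x^5)·Dx + (5 + 45·x + 109·x^2 - 18·x^3 - 468·x^4 - 1278·x^5 - 1080·x^6)·Dx^2  (order 2).
h: a_k = 5, 0, 45, -4, 480, -426, 5215, -9664, …
ICs: h(0) = 5, h′(0) = 0.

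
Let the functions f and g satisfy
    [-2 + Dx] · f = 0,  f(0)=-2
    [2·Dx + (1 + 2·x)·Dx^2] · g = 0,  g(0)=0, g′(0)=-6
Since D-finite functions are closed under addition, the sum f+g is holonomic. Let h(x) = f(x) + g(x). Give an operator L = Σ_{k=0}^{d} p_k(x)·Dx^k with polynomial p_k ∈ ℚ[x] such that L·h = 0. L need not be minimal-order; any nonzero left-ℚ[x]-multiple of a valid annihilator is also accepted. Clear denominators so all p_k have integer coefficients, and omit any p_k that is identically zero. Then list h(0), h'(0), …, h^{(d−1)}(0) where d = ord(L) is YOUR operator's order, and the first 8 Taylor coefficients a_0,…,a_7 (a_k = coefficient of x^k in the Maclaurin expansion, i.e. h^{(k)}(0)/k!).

L = (-6 - 4·x)·Dx + (1 - 4·x - 4·x^2)·Dx^2 + (1 + 3·x + 2·x^2)·Dx^3  (order 3).
h: a_k = -2, -10, 2, -32/3, 32/3, -296/15, 1432/45, -17296/315, …
ICs: h(0) = -2, h′(0) = -10, h′′(0) = 4.

f: a_k = -2, -4, -4, -8/3, -4/3, -8/15, -8/45, -16/315, …
g: a_k = 0, -6, 6, -8, 12, -96/5, 32, -384/7, …
h₀=f+g: left-lcm gives L₀, ord ≤ 3.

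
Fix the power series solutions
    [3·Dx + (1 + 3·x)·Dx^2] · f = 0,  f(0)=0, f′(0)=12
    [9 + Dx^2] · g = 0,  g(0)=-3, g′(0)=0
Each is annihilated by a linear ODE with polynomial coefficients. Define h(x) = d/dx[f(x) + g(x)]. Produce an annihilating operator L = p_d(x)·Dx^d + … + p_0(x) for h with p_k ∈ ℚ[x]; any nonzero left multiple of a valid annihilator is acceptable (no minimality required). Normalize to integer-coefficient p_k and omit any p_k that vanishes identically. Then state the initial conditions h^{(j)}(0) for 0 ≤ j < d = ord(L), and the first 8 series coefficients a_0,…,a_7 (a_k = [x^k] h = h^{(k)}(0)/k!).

L = (63 + 54·x + 81·x^2) + (9 + 45·x + 81·x^2 + 81·x^3)·Dx + (7 + 6·x + 9·x^2)·Dx^2 + (1 + 5·x + 9·x^2 + 9·x^3)·Dx^3  (order 3).
h: a_k = 12, -9, 108, -729/2, 972, -115911/40, 8748, -14698827/560, …
ICs: h(0) = 12, h′(0) = -9, h′′(0) = 216.

f: a_k = 0, 12, -18, 36, -81, 972/5, -486, 8748/7, …
g: a_k = -3, 0, 27/2, 0, -81/8, 0, 243/80, 0, …
L₀ := lclm(L_f,L_g); ord L₀ ≤ 2+2.
h=h₀': d/dx-closure on L₀ ⇒ L.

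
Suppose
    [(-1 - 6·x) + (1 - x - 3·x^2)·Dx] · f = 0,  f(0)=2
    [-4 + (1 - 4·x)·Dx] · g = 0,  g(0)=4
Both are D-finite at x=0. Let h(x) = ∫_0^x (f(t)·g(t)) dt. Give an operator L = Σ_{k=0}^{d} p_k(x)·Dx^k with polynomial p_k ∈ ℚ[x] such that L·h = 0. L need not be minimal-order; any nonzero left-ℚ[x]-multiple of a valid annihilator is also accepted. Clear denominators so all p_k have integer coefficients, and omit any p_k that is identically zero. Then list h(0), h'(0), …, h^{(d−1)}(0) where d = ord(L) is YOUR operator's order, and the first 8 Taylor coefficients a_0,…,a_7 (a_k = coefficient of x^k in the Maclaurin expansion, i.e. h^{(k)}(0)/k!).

L = (-5 + 2·x + 36·x^2)·Dx + (1 - 5·x + x^2 + 12·x^3)·Dx^2  (order 2).
h: a_k = 0, 8, 20, 64, 206, 3448/5, 2352, 57224/7, …
ICs: h(0) = 0, h′(0) = 8.

f: a_k = 2, 2, 8, 14, 38, 80, 194, 434, …
g: a_k = 4, 16, 64, 256, 1024, 4096, 16384, 65536, …
Sym-product of L_f,L_g gives L₀ (≤ ord 1).
∫: right-multiply L₀ by Dx.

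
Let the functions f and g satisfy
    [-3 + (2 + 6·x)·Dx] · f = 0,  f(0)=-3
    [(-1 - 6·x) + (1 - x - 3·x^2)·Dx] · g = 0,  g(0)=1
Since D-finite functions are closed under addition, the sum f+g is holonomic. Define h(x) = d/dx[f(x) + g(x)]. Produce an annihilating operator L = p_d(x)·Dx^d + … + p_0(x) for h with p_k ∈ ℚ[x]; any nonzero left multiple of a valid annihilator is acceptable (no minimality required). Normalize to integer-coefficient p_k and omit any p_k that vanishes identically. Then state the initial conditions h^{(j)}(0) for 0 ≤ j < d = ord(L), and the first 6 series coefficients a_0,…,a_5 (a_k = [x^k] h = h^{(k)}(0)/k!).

f: a_k = -3, -9/2, 27/8, -81/16, 1215/128, -5103/256, …
g: a_k = 1, 1, 4, 7, 19, 40, …
h₀=f+g: left-lcm gives L₀, ord ≤ 2.
h₀' ⇒ L via d/dx closure of L₀.
L = (-468 - 2754·x - 7452·x^2 - 6804·x^3 - 7290·x^4) + (-141 - 2052·x - 10179·x^2 - 21384·x^3 - 26001·x^4 - 21870·x^5)·Dx + (38 + 274·x + 546·x^2 - 234·x^3 - 2970·x^4 - 6642·x^5 - 4860·x^6)·Dx^2  (order 2).
h: a_k = -7/2, 59/4, 93/16, 3647/32, 25685/256, 435765/512, …
ICs: h(0) = -7/2, h′(0) = 59/4.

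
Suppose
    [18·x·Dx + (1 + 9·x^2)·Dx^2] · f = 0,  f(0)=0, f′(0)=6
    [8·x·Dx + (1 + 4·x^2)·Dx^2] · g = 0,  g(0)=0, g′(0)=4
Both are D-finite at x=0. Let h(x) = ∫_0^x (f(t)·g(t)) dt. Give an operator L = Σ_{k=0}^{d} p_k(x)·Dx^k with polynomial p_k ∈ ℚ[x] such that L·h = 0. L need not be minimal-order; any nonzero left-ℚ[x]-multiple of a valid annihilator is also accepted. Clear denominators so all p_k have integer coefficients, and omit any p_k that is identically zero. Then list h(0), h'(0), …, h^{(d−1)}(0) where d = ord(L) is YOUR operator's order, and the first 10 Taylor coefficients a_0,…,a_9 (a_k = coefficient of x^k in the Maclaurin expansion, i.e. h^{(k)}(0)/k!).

f: a_k = 0, 6, 0, -18, 0, 486/5, 0, -4374/7, 0, 4374, …
g: a_k = 0, 4, 0, -16/3, 0, 64/5, 0, -256/7, 0, 1024/9, …
h₀=f·g: eliminate ⇒ L₀, order ≤ 2·2.
Integrate: L := L₀·Dx.
L = (-864·x - 18720·x^3 - 82944·x^5 + 134784·x^7 + 1119744·x^9)·Dx^2 + (-52 - 3036·x^2 - 33696·x^4 - 72576·x^6 + 471744·x^8 + 1679616·x^10)·Dx^3 + (-104·x - 2072·x^3 - 11232·x^5 + 13968·x^7 + 269568·x^9 + 559872·x^11)·Dx^4 + (-1 - 26·x^2 - 205·x^4 + 7380·x^8 + 33696·x^10 + 46656·x^12)·Dx^5  (order 5).
h: a_k = 0, 0, 0, 8, 0, -104/5, 0, 2808/35, 0, -40456/105, …
ICs: h(0) = 0, h′(0) = 0, h′′(0) = 0, h′′′(0) = 48, h′′′′(0) = 0.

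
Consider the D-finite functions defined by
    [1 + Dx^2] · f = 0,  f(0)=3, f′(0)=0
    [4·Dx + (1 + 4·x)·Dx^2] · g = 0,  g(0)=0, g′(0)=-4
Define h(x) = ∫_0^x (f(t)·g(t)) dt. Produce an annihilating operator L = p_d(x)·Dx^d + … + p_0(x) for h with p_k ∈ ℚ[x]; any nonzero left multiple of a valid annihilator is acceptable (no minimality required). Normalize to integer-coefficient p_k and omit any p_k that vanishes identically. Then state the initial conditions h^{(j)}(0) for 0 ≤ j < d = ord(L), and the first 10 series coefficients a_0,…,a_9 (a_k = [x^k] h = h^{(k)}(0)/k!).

L = (-147 - 144·x - 224·x^2 + 256·x^3 + 256·x^4)·Dx + (-56 - 160·x + 384·x^2 + 512·x^3)·Dx^2 + (-150 - 160·x - 192·x^2 + 512·x^3 + 512·x^4)·Dx^3 + (-56 - 160·x + 384·x^2 + 512·x^3)·Dx^4 + (-3 - 16·x + 32·x^2 + 256·x^3 + 256·x^4)·Dx^5  (order 5).
h: a_k = 0, 0, -6, 8, -29/2, 36, -1943/20, 279, -940403/1120, 706799/270, …
ICs: h(0) = 0, h′(0) = 0, h′′(0) = -12, h′′′(0) = 48, h′′′′(0) = -348.

f: a_k = 3, 0, -3/2, 0, 1/8, 0, -1/240, 0, 1/13440, 0, …
g: a_k = 0, -4, 8, -64/3, 64, -1024/5, 2048/3, -16384/7, 8192, -262144/9, …
f·g: L₀ = L_f ⊗_s L_g, ord ≤ 2·2.
h=∫h₀ ⇒ L = L₀·Dx.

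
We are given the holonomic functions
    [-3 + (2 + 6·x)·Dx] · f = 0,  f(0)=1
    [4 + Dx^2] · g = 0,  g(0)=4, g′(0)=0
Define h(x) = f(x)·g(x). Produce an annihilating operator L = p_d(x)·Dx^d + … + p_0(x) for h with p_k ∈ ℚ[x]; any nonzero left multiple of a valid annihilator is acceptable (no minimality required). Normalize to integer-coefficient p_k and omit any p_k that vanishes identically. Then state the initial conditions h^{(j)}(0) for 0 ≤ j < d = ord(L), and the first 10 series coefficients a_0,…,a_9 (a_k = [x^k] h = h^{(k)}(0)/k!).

f: a_k = 1, 3/2, -9/8, 27/16, -405/128, 1701/256, -15309/1024, 72171/2048, -2814669/32768, 14073345/65536, …
g: a_k = 4, 0, -8, 0, 8/3, 0, -16/45, 0, 8/315, 0, …
h₀=f·g: eliminate ⇒ L₀, order ≤ 1·2.
L = (43 + 96·x + 144·x^2) + (-12 - 36·x)·Dx + (4 + 24·x + 36·x^2)·Dx^2  (order 2).
h: a_k = 4, 6, -25/2, -21/4, -95/96, 1093/64, -435961/11520, 704789/7680, -598666367/2580480, 1022227369/1720320, …
ICs: h(0) = 4, h′(0) = 6.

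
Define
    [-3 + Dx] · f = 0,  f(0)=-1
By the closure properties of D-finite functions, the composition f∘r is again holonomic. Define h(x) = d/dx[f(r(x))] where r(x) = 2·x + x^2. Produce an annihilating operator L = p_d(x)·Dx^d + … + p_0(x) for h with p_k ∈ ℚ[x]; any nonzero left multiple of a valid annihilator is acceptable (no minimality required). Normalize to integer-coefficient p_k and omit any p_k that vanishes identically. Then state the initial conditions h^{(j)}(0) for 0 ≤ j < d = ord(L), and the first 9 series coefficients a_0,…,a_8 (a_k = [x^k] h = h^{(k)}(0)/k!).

f: a_k = -1, -3, -9/2, -9/2, -27/8, -81/40, -81/80, -243/560, -729/4480, …
Change of var in L_f (x↦r) gives L₀.
h=h₀': d/dx-closure on L₀ ⇒ L.
L = (7 + 12·x + 6·x^2) + (-1 - x)·Dx  (order 1).
h: a_k = -6, -42, -162, -450, -999, -9369/5, -15363/5, -157761/35, -24057/4, …
ICs: h(0) = -6.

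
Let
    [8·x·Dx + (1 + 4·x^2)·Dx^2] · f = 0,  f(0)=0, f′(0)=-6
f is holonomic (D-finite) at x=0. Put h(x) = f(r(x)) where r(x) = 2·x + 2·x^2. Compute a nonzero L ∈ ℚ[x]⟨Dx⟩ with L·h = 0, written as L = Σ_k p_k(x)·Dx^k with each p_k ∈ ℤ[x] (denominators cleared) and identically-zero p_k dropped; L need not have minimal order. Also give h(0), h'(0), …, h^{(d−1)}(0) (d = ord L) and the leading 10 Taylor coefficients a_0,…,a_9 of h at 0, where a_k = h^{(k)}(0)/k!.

L = (-2 + 32·x + 128·x^2 + 192·x^3 + 96·x^4)·Dx + (1 + 2·x + 16·x^2 + 64·x^3 + 80·x^4 + 32·x^5)·Dx^2  (order 2).
h: a_k = 0, -12, -12, 64, 192, -2112/5, -3008, 6144/7, 43008, 171008/3, …
ICs: h(0) = 0, h′(0) = -12.

f: a_k = 0, -6, 0, 8, 0, -96/5, 0, 384/7, 0, -512/3, …
Change of var in L_f (x↦r) gives L₀.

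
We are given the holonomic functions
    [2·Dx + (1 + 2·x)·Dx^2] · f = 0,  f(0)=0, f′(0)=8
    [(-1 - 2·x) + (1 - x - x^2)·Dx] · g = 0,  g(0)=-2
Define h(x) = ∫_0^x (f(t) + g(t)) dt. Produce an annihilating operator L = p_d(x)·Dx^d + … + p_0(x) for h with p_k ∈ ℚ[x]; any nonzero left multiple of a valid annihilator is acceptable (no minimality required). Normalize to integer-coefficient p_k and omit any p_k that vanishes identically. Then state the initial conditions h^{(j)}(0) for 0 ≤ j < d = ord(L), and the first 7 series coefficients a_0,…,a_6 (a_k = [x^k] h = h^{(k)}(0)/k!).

L = (-34 - 92·x - 116·x^2 - 48·x^3 - 24·x^4)·Dx^2 + (-5 - 60·x - 170·x^2 - 180·x^3 - 100·x^4 - 40·x^5)·Dx^3 + (3 + 11·x + 5·x^2 - 20·x^3 - 30·x^4 - 24·x^5 - 8·x^6)·Dx^4  (order 4).
h: a_k = 0, -2, 3, -4, 7/6, -26/5, 8/5, …
ICs: h(0) = 0, h′(0) = -2, h′′(0) = 6, h′′′(0) = -24.

f: a_k = 0, 8, -8, 32/3, -16, 128/5, -128/3, …
g: a_k = -2, -2, -4, -6, -10, -16, -26, …
f+g: L₀ = lclm(L_f,L_g), ord ≤ 2+1.
h=∫₀ˣh₀: take L = L₀·Dx.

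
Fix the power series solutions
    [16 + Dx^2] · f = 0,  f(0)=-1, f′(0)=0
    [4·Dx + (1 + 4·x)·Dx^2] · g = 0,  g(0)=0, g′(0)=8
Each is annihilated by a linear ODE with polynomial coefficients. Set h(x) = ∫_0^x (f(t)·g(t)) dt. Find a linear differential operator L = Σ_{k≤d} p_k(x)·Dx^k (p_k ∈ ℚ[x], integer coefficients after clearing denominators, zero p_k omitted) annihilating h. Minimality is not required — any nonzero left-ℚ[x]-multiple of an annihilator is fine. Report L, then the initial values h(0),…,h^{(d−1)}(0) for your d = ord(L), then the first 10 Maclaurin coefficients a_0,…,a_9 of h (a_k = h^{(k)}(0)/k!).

f: a_k = -1, 0, 8, 0, -32/3, 0, 256/45, 0, -512/315, 0, …
g: a_k = 0, 8, -16, 128/3, -128, 2048/5, -4096/3, 32768/7, -16384, 524288/9, …
Sym-product of L_f,L_g gives L₀ (≤ ord 4).
∫: right-multiply L₀ by Dx.
L = (-768 + 6144·x + 77824·x^2 + 262144·x^3 + 262144·x^4)·Dx + (256 + 5120·x + 24576·x^2 + 32768·x^3)·Dx^2 + (1280·x + 10752·x^2 + 32768·x^3 + 32768·x^4)·Dx^3 + (16 + 320·x + 1536·x^2 + 2048·x^3)·Dx^4 + (3 + 56·x + 368·x^2 + 1024·x^3 + 1024·x^4)·Dx^5  (order 5).
h: a_k = 0, 0, -4, 16/3, 16/3, 0, -128/5, 512/7, -7936/35, 303104/405, …
ICs: h(0) = 0, h′(0) = 0, h′′(0) = -8, h′′′(0) = 32, h′′′′(0) = 128.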